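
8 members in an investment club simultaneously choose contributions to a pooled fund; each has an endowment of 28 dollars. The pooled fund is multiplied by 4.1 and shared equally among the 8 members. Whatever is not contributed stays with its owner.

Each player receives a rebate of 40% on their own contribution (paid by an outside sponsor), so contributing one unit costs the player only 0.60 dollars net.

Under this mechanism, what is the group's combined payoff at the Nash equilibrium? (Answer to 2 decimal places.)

224.00 dollars

The effective private return is (4.1/8) / 0.60 = 0.8542, which is still under 1, so the mechanism doesn't change anyone's dominant strategy: zero contribution.
Everyone keeps their endowment and the group total is 8 × 28 = 224.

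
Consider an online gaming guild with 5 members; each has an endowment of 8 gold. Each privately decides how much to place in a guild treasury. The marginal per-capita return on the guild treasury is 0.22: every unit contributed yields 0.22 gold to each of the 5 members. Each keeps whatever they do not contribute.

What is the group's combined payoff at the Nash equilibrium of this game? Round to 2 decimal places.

The private return per contributed unit is 0.22 < 1, so contributing 0 is dominant for every player. At the Nash equilibrium everyone keeps their 8, and the group total is 5 × 8 = 40.

40.00 gold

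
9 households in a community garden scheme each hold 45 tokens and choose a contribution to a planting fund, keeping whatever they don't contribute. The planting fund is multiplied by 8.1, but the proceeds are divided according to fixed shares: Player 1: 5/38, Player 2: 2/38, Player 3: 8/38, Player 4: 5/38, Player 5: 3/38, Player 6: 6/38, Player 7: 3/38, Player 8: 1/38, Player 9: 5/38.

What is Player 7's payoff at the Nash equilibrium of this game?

188.88 tokens

Each unit j contributes comes back to j as 8.1 × (j's share), so j prefers to contribute only if that share exceeds 1/8.1 = 0.1235; otherwise keeping the unit dominates.
The shares above 0.1235 belong to Player 1, Player 3, Player 4, Player 6 and Player 9, contributing 45 each; the remaining 4 contribute 0. Total contributed: 225.
Player 7 keeps 45 and receives 8.1 × 225 × 3/38 = 143.88 from the planting fund, for a payoff of 188.88.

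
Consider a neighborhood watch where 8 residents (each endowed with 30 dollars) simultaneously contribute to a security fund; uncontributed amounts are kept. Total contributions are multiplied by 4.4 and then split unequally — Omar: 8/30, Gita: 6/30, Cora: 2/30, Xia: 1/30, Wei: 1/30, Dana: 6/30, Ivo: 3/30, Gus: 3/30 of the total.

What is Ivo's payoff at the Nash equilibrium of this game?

Each unit j contributes comes back to j as 4.4 × (j's share), so j prefers to contribute only if that share exceeds 1/4.4 = 0.2273; otherwise keeping the unit dominates.
Omar alone (share 8/30) is above the threshold, contributing 30; the remaining 7 contribute 0. Total contributed: 30.
Ivo keeps 30 and receives 4.4 × 30 × 3/30 = 13.20 from the security fund, for a payoff of 43.20.

43.20 dollars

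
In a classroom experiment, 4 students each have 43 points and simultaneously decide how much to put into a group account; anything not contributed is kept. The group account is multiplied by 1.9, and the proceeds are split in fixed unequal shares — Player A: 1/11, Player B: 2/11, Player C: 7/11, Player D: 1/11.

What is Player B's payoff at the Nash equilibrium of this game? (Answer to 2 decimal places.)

57.85 points

For player j, contributing a unit is worthwhile iff 1.9 × (j's share) ≥ 1, i.e. iff j's share is at least 0.5263.
Player C alone (share 7/11) is above the threshold, contributing 43; the remaining 3 contribute 0. Total contributed: 43.
Player B keeps 43 and receives 1.9 × 43 × 2/11 = 14.85 from the group account, for a payoff of 57.85.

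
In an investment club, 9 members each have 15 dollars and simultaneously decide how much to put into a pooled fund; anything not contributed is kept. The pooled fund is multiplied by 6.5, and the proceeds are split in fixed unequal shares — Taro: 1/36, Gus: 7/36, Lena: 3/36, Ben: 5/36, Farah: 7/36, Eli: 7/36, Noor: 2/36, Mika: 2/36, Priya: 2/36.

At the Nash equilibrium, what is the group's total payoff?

Player j's private return per contributed unit is 6.5 × (j's share). Contributing is weakly dominant for j when that share is at least 1/6.5 = 0.1538, and contributing 0 is dominant otherwise.
Gus, Farah and Eli clear that bar, contributing 15 each; the remaining 6 contribute 0. Total contributed: 45.
The pooled fund pays out 6.5 × 45 = 292.50 in total (split across the unequal shares, but the aggregate is all that matters for the group sum).
The 6 free-riders keep 15 each, adding 90. Group total = 90 + 292.50 = 382.50.

382.50 dollars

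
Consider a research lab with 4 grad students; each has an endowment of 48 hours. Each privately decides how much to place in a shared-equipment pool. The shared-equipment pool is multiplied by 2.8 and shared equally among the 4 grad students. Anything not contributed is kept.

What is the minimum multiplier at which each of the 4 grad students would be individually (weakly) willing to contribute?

4

A contributed unit returns (multiplier)/4 to its contributor.
This reaches 1 exactly when the multiplier is 4.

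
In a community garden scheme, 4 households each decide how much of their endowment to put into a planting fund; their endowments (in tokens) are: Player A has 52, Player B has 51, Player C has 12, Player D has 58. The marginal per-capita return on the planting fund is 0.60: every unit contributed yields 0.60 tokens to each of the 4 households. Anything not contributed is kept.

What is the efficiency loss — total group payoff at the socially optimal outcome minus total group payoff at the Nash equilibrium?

The private return per contributed unit is 0.60 < 1 for everyone, so the Nash equilibrium is zero contribution and the group total is Σ E_j = 52 + 51 + 12 + 58 = 173.
Each contributed unit returns 2.400 to the group, so the social optimum is full contribution by everyone: group total = 2.400 × 173 = 415.20.
Efficiency loss = (2.400 − 1) × 173 = 242.20.

242.20 tokens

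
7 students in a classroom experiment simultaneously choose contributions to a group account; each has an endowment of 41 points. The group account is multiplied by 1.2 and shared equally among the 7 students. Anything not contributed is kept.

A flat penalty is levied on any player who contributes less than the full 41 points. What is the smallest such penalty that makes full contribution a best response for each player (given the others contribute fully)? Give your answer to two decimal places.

Given the others contribute fully, the best deviation is to contribute 0 (any partial contribution still incurs the fine and gives up units whose private return 0.1714 is below 1).
Deviating from 41 to 0 saves 41 points but forfeits the deviator's share of the drop in the group account: 1.2/7 × 41 = 7.03.
So the deviation gain is 41 − 7.03 = 33.97, and the fine must be at least 33.97 points to wipe it out.

33.97 points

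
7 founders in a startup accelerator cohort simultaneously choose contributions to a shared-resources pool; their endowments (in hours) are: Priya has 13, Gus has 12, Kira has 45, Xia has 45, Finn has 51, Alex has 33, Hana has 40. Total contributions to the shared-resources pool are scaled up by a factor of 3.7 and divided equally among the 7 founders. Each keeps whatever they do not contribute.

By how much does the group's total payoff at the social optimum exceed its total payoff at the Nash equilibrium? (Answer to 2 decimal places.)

645.30 hours

The private return per contributed unit is 3.7/7 = 0.5286 < 1 for every player regardless of endowment, so the Nash equilibrium is zero contribution and the group total is Σ E_j = 13 + 12 + 45 + 45 + 51 + 33 + 40 = 239.
Each contributed unit returns 3.700 to the group, so the social optimum is full contribution by everyone: group total = 3.700 × 239 = 884.30.
Efficiency loss = (3.700 − 1) × 239 = 645.30.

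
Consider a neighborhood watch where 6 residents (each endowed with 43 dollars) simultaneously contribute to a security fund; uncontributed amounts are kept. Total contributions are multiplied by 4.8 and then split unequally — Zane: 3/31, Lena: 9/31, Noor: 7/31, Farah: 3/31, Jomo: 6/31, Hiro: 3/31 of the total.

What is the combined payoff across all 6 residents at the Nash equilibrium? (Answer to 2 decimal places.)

For player j, contributing a unit is worthwhile iff 4.8 × (j's share) ≥ 1, i.e. iff j's share is at least 0.2083.
Lena and Noor are above the threshold, contributing 43 each; the remaining 4 contribute 0. Total contributed: 86.
The security fund pays out 4.8 × 86 = 412.80 in total (split across the unequal shares, but the aggregate is all that matters for the group sum).
The 4 free-riders keep 43 each, adding 172. Group total = 172 + 412.80 = 584.80.

584.80 dollars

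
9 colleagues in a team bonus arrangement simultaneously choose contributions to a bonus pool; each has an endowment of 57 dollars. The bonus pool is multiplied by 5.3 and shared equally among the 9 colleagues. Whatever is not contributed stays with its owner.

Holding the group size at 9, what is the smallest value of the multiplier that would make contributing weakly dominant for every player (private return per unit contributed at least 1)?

9

A contributed unit returns (multiplier)/9 to its contributor.
This reaches 1 exactly when the multiplier is 9.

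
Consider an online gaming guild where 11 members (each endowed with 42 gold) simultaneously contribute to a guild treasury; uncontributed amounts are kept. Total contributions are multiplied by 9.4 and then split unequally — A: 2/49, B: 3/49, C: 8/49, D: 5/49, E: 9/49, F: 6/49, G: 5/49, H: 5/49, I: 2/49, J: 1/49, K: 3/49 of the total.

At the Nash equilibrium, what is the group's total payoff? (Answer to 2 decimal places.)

A player with share s gets back 9.4·s per unit contributed, so full contribution is dominant for anyone with s > 1/9.4 = 0.1064 and zero contribution is dominant for anyone below.
C, E and F clear that bar, contributing 42 each; the remaining 8 contribute 0. Total contributed: 126.
The guild treasury pays out 9.4 × 126 = 1184.40 in total (split across the unequal shares, but the aggregate is all that matters for the group sum).
The 8 free-riders keep 42 each, adding 336. Group total = 336 + 1184.40 = 1520.40.

1520.40 gold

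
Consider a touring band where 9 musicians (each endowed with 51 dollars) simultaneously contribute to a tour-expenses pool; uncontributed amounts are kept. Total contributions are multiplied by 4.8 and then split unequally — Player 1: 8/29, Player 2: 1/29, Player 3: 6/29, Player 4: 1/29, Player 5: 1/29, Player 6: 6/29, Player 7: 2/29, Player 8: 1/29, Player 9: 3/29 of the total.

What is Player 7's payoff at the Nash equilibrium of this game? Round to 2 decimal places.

67.88 dollars

Each unit j contributes comes back to j as 4.8 × (j's share), so j prefers to contribute only if that share exceeds 1/4.8 = 0.2083; otherwise keeping the unit dominates.
Only Player 1 (8/29) clears that bar, contributing 51; the remaining 8 contribute 0. Total contributed: 51.
Player 7 keeps 51 and receives 4.8 × 51 × 2/29 = 16.88 from the tour-expenses pool, for a payoff of 67.88.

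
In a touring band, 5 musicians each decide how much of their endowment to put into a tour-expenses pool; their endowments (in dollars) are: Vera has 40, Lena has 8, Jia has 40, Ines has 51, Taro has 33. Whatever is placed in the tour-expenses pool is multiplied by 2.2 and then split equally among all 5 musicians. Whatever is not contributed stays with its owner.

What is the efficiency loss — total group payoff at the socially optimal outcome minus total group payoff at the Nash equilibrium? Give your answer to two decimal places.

206.40 dollars

The private return per contributed unit is 2.2/5 = 0.4400 < 1 for every player regardless of endowment, so the Nash equilibrium is zero contribution and the group total is Σ E_j = 40 + 8 + 40 + 51 + 33 = 172.
Each contributed unit returns 2.200 to the group, so the social optimum is full contribution by everyone: group total = 2.200 × 172 = 378.40.
Efficiency loss = (2.200 − 1) × 172 = 206.40.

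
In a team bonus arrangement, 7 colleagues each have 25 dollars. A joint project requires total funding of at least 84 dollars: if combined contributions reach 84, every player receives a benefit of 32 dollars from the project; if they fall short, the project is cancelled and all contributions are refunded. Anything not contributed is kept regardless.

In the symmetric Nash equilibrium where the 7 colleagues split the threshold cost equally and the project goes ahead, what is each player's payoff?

45 dollars

Equal share of the threshold: 84/7 = 12.
At this profile no one gains by cutting their contribution: any cut drops the total below 84, the project is cancelled, contributions are refunded, and the deviator ends with 25, which is less than 25 − 12 + 32 = 45. Contributing more than 12 just wastes the excess. So contributing exactly 12 is a best response.
Each player's payoff: 25 − 12 + 32 = 45.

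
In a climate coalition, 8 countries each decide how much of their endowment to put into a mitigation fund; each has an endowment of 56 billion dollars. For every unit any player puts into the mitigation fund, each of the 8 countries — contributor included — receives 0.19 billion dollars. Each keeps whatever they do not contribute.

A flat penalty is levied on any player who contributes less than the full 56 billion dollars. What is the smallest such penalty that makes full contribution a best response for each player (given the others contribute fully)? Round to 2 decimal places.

45.36 billion dollars

Given the others contribute fully, the best deviation is to contribute 0 (any partial contribution still incurs the fine and gives up units whose private return 0.19 is below 1).
Deviating from 56 to 0 saves 56 billion dollars but forfeits the deviator's share of the drop in the mitigation fund: 0.19 × 56 = 10.64.
So the deviation gain is 56 − 10.64 = 45.36, and the fine must be at least 45.36 billion dollars to wipe it out.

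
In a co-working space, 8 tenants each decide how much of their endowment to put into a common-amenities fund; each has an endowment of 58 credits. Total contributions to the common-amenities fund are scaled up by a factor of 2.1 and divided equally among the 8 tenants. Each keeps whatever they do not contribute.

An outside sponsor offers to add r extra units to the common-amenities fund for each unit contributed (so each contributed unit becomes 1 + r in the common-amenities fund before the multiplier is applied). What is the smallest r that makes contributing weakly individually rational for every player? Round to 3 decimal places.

With matching at rate r, one contributed unit becomes (1 + r) in the common-amenities fund and returns 2.1 × (1 + r) / 8 to the contributor.
Setting this equal to 1: 1 + r = 8/2.1 = 3.8095.
So the minimum matching rate is r = 3.8095 − 1 = 2.810.

2.810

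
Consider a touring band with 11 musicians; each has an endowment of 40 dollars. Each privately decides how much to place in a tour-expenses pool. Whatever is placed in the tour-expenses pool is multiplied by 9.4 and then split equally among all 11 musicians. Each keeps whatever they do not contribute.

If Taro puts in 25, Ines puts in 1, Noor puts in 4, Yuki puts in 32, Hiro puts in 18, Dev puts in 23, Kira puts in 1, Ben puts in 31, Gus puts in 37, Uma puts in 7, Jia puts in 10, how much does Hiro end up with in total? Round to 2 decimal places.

183.51 dollars

Total contributed: 25 + 1 + 4 + 32 + 18 + 23 + 1 + 31 + 37 + 7 + 10 = 189.
Each receives 9.4 × 189 / 11 = 161.51 from the tour-expenses pool.
Hiro keeps 40 − 18 = 22, so Hiro's payoff is 22 + 161.51 = 183.51.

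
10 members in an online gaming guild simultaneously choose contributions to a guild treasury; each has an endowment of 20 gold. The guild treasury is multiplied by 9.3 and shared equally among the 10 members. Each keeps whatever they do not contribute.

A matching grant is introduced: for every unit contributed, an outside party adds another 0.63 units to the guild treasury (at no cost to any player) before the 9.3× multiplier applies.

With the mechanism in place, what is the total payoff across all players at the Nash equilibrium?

The effective private return per unit is now 9.3 × 1.63 / 10 = 1.5159 > 1, so every player's dominant strategy flips to full contribution.
At the Nash equilibrium everyone contributes 20. Group total payoff = 9.3 × 1.63 × 200 = 3031.80.

3031.80 gold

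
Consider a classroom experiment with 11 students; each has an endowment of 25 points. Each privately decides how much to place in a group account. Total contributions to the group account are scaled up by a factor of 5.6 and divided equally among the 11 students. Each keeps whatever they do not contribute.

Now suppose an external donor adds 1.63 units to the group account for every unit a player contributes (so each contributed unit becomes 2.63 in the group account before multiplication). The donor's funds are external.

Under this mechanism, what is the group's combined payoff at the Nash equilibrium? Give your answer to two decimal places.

With the mechanism, a contributed unit returns 5.6 × 2.63 / 11 = 1.3389 per unit of net cost to the contributor — now above 1 — so contributing fully is weakly dominant for every player.
At the Nash equilibrium everyone contributes 25. Group total payoff = 5.6 × 2.63 × 275 = 4050.20.

4050.20 points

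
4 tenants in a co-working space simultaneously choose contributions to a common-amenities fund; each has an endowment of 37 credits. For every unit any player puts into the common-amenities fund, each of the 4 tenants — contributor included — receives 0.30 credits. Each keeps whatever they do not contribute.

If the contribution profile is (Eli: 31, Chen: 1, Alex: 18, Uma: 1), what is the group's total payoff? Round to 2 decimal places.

Total contributed: 31 + 1 + 18 + 1 = 51; total kept: 4 × 37 − 51 = 97.
The common-amenities fund pays out 0.30 × 4 × 51 = 61.20 in aggregate.
Group total = 97 + 61.20 = 158.20.

158.20 credits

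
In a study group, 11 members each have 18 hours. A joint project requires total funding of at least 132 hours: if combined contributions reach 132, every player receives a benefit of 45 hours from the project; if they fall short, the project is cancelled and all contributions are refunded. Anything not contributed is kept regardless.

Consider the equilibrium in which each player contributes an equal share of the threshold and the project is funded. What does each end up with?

51 hours

Equal share of the threshold: 132/11 = 12.
At this profile no one gains by cutting their contribution: any cut drops the total below 132, the project is cancelled, contributions are refunded, and the deviator ends with 18, which is less than 18 − 12 + 45 = 51. Contributing more than 12 just wastes the excess. So contributing exactly 12 is a best response.
Each player's payoff: 18 − 12 + 45 = 51.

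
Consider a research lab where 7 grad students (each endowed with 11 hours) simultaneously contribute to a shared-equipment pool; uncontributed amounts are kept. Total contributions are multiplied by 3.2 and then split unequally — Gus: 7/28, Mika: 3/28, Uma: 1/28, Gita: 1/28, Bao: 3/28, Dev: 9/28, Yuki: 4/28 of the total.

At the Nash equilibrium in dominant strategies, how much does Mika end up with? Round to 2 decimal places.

14.77 hours

For player j, contributing a unit is worthwhile iff 3.2 × (j's share) ≥ 1, i.e. iff j's share is at least 0.3125.
Dev alone (share 9/28) is above the threshold, contributing 11; the remaining 6 contribute 0. Total contributed: 11.
Mika keeps 11 and receives 3.2 × 11 × 3/28 = 3.77 from the shared-equipment pool, for a payoff of 14.77.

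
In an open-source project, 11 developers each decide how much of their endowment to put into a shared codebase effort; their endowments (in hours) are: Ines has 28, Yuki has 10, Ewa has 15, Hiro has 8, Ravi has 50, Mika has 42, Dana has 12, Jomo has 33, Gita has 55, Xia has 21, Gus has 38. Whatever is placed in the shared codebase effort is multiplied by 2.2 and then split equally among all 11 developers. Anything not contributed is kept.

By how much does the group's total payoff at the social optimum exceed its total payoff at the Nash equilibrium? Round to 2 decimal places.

The private return per contributed unit is 2.2/11 = 0.2000 < 1 for every player regardless of endowment, so the Nash equilibrium is zero contribution and the group total is Σ E_j = 28 + 10 + 15 + 8 + 50 + 42 + 12 + 33 + 55 + 21 + 38 = 312.
Each contributed unit returns 2.200 to the group, so the social optimum is full contribution by everyone: group total = 2.200 × 312 = 686.40.
Efficiency loss = (2.200 − 1) × 312 = 374.40.

374.40 hours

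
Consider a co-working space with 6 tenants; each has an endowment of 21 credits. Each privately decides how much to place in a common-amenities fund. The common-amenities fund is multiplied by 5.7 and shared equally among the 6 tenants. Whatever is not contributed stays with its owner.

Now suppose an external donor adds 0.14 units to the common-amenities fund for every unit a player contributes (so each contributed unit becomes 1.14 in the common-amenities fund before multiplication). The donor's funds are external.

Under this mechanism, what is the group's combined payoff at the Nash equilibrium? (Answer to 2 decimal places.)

818.75 credits

The effective private return per unit is now 5.7 × 1.14 / 6 = 1.0830 > 1, so every player's dominant strategy flips to full contribution.
At the Nash equilibrium everyone contributes 21. Group total payoff = 5.7 × 1.14 × 126 = 818.75.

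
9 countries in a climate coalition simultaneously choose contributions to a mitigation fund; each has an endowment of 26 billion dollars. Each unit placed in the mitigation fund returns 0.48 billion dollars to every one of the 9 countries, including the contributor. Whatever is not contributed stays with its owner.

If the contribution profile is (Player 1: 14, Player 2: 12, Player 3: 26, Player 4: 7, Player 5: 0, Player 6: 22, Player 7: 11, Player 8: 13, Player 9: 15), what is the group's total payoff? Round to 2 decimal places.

632.40 billion dollars

Total contributed: 14 + 12 + 26 + 7 + 0 + 22 + 11 + 13 + 15 = 120; total kept: 9 × 26 − 120 = 114.
The mitigation fund pays out 0.48 × 9 × 120 = 518.40 in aggregate.
Group total = 114 + 518.40 = 632.40.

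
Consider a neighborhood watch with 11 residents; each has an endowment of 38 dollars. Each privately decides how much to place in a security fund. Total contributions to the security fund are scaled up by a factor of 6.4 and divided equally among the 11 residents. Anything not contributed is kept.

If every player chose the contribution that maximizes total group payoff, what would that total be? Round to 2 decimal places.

Each contributed unit returns 6.400 to the group as a whole (0.5818 to each of 11 players), which exceeds 1, so the social optimum is full contribution: group total = 6.400 × 418 = 2675.20.

2675.20 dollars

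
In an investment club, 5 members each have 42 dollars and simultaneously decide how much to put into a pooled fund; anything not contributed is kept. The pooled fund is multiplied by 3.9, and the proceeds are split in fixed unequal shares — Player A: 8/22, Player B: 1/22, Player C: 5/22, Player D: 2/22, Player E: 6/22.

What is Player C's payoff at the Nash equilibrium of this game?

For player j, contributing a unit is worthwhile iff 3.9 × (j's share) ≥ 1, i.e. iff j's share is at least 0.2564.
Player A and Player E clear that bar, contributing 42 each; the remaining 3 contribute 0. Total contributed: 84.
Player C keeps 42 and receives 3.9 × 84 × 5/22 = 74.45 from the pooled fund, for a payoff of 116.45.

116.45 dollars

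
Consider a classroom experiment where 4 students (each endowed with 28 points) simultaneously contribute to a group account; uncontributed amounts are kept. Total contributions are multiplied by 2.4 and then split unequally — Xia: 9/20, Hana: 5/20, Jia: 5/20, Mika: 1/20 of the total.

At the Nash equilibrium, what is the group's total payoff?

151.20 points

Each unit j contributes comes back to j as 2.4 × (j's share), so j prefers to contribute only if that share exceeds 1/2.4 = 0.4167; otherwise keeping the unit dominates.
Only Xia (9/20) clears that bar, contributing 28; the remaining 3 contribute 0. Total contributed: 28.
The group account pays out 2.4 × 28 = 67.20 in total (split across the unequal shares, but the aggregate is all that matters for the group sum).
The 3 free-riders keep 28 each, adding 84. Group total = 84 + 67.20 = 151.20.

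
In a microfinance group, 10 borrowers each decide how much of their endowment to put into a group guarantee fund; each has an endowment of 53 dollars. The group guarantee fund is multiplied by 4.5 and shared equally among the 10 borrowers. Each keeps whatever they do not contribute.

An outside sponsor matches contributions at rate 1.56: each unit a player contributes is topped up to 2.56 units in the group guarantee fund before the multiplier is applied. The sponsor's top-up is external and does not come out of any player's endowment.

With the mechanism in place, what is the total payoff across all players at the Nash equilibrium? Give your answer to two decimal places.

6105.60 dollars

With the mechanism, a contributed unit returns 4.5 × 2.56 / 10 = 1.1520 per unit of net cost to the contributor — now above 1 — so contributing fully is weakly dominant for every player.
So the Nash equilibrium is full contribution by all 10; the group earns 4.5 × 2.56 × 530 = 6105.60.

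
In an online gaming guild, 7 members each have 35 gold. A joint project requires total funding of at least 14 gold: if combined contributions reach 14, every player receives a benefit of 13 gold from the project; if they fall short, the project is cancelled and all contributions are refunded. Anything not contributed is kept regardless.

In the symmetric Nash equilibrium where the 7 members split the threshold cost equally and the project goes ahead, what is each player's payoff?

46 gold

Equal share of the threshold: 14/7 = 2.
At this profile no one gains by cutting their contribution: any cut drops the total below 14, the project is cancelled, contributions are refunded, and the deviator ends with 35, which is less than 35 − 2 + 13 = 46. Contributing more than 2 just wastes the excess. So contributing exactly 2 is a best response.
Each player's payoff: 35 − 2 + 13 = 46.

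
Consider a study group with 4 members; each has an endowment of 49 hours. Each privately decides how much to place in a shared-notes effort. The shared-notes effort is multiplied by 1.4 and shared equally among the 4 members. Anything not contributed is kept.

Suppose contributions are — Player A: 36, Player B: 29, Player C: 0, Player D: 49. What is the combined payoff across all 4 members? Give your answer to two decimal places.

Total contributed: 36 + 29 + 0 + 49 = 114; total kept: 4 × 49 − 114 = 82.
The shared-notes effort pays out 1.4 × 114 = 159.60 in aggregate.
Group total = 82 + 159.60 = 241.60.

241.60 hours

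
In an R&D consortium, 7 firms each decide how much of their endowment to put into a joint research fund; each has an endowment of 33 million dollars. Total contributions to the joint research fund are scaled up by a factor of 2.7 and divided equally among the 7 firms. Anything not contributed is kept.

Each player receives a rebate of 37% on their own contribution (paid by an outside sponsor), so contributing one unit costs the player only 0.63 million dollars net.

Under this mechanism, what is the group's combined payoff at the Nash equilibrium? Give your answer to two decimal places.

With the mechanism, a contributed unit returns (2.7/7) / 0.63 = 0.6122 per unit of net cost — still below 1 — so contributing 0 remains dominant for every player.
Everyone keeps their endowment and the group total is 7 × 33 = 231.

231.00 million dollars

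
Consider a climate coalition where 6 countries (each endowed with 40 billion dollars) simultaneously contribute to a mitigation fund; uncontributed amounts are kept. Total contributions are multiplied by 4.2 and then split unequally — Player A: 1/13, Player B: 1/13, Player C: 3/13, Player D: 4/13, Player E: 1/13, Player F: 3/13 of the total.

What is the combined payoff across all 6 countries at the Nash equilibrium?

A player with share s gets back 4.2·s per unit contributed, so full contribution is dominant for anyone with s > 1/4.2 = 0.2381 and zero contribution is dominant for anyone below.
The only share above 0.2381 is Player D's 4/13, contributing 40; the remaining 5 contribute 0. Total contributed: 40.
The mitigation fund pays out 4.2 × 40 = 168.00 in total (split across the unequal shares, but the aggregate is all that matters for the group sum).
The 5 free-riders keep 40 each, adding 200. Group total = 200 + 168.00 = 368.00.

368.00 billion dollars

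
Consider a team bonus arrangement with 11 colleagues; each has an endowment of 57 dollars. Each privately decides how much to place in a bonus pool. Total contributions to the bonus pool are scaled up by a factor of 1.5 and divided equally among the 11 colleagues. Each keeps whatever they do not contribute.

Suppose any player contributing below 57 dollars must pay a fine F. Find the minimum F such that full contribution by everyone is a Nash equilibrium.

49.23 dollars

Given the others contribute fully, the best deviation is to contribute 0 (any partial contribution still incurs the fine and gives up units whose private return 0.1364 is below 1).
Deviating from 57 to 0 saves 57 dollars but forfeits the deviator's share of the drop in the bonus pool: 1.5/11 × 57 = 7.77.
So the deviation gain is 57 − 7.77 = 49.23, and the fine must be at least 49.23 dollars to wipe it out.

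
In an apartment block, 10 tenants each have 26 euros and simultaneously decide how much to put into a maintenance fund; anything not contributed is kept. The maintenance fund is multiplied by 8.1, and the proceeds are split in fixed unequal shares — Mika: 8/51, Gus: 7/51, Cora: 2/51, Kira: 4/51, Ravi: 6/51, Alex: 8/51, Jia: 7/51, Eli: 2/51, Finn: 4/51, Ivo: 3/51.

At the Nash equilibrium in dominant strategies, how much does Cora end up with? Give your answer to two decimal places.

59.04 euros

Each unit j contributes comes back to j as 8.1 × (j's share), so j prefers to contribute only if that share exceeds 1/8.1 = 0.1235; otherwise keeping the unit dominates.
Mika, Gus, Alex and Jia clear that bar, contributing 26 each; the remaining 6 contribute 0. Total contributed: 104.
Cora keeps 26 and receives 8.1 × 104 × 2/51 = 33.04 from the maintenance fund, for a payoff of 59.04.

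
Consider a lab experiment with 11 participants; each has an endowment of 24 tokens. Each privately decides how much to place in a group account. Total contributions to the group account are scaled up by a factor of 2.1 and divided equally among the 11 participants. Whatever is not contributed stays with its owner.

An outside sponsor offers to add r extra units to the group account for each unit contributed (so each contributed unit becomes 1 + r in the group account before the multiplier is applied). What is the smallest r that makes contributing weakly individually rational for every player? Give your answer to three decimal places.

With matching at rate r, one contributed unit becomes (1 + r) in the group account and returns 2.1 × (1 + r) / 11 to the contributor.
Setting this equal to 1: 1 + r = 11/2.1 = 5.2381.
So the minimum matching rate is r = 5.2381 − 1 = 4.238.

4.238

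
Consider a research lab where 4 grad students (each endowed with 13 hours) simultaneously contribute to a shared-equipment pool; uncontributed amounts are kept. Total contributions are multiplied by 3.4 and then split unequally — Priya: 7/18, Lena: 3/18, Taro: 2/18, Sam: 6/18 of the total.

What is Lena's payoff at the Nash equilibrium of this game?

27.73 hours

A player with share s gets back 3.4·s per unit contributed, so full contribution is dominant for anyone with s > 1/3.4 = 0.2941 and zero contribution is dominant for anyone below.
The shares above 0.2941 belong to Priya and Sam, contributing 13 each; the remaining 2 contribute 0. Total contributed: 26.
Lena keeps 13 and receives 3.4 × 26 × 3/18 = 14.73 from the shared-equipment pool, for a payoff of 27.73.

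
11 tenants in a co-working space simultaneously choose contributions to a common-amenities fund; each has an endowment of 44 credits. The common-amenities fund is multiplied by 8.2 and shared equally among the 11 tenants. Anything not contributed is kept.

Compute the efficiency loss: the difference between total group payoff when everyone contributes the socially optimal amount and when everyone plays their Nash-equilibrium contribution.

Each contributed unit returns 8.2/11 = 0.7455 to its contributor — below 1 — so contributing 0 is dominant for every player. At the Nash equilibrium everyone keeps their 44, and the group total is 11 × 44 = 484.
Each contributed unit returns 8.200 to the group as a whole (0.7455 to each of 11 players), which exceeds 1, so the social optimum is full contribution: group total = 8.200 × 484 = 3968.80.
Efficiency loss = 3968.80 − 484 = 3484.80.

3484.80 credits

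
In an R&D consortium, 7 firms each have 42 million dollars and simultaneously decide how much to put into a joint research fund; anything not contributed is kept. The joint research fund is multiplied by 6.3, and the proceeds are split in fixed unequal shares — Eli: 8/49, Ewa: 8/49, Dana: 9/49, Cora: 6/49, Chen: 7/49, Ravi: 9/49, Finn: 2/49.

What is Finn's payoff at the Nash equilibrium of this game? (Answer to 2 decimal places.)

Player j's private return per contributed unit is 6.3 × (j's share). Contributing is weakly dominant for j when that share is at least 1/6.3 = 0.1587, and contributing 0 is dominant otherwise.
Eli, Ewa, Dana and Ravi clear that bar, contributing 42 each; the remaining 3 contribute 0. Total contributed: 168.
Finn keeps 42 and receives 6.3 × 168 × 2/49 = 43.20 from the joint research fund, for a payoff of 85.20.

85.20 million dollars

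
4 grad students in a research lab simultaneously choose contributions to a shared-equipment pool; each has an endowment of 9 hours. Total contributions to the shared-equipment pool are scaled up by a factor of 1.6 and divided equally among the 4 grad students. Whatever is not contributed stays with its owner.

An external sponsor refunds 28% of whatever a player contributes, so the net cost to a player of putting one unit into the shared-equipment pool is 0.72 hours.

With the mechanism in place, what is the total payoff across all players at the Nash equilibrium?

With the mechanism, a contributed unit returns (1.6/4) / 0.72 = 0.5556 per unit of net cost — still below 1 — so contributing 0 remains dominant for every player.
At the Nash equilibrium no one contributes; group total payoff = 4 × 9 = 36.

36.00 hours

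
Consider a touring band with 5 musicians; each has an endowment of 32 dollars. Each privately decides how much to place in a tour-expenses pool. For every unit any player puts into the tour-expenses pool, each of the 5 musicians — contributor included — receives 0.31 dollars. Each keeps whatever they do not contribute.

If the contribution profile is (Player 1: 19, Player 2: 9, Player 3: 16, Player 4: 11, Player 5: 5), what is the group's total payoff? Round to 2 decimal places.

Total contributed: 19 + 9 + 16 + 11 + 5 = 60; total kept: 5 × 32 − 60 = 100.
The tour-expenses pool pays out 0.31 × 5 × 60 = 93.00 in aggregate.
Group total = 100 + 93.00 = 193.00.

193.00 dollars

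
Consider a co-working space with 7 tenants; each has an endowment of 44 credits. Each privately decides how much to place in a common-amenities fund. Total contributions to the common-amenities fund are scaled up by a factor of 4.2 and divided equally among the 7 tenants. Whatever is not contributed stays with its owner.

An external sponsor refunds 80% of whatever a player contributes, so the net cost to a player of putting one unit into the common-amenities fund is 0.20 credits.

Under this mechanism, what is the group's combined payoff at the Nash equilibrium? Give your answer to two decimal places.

1540.00 credits

With the mechanism, a contributed unit returns (4.2/7) / 0.20 = 3.0000 per unit of net cost to the contributor — now above 1 — so contributing fully is weakly dominant for every player.
At the Nash equilibrium everyone contributes 44. Group total payoff = 7 × (44 × 0.80 + 4.2 × 44) = 1540.00.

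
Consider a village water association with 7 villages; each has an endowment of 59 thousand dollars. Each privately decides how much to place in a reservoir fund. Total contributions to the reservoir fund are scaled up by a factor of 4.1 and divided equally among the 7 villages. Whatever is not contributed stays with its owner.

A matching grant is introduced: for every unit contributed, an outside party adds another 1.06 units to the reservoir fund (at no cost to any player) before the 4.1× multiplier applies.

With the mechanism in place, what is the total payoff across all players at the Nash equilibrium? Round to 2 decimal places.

3488.20 thousand dollars

Under the mechanism each unit contributed yields 4.1 × 2.06 / 7 = 1.2066 back to its contributor per unit of net cost, which exceeds 1, making full contribution the dominant choice for everyone.
So the Nash equilibrium is full contribution by all 7; the group earns 4.1 × 2.06 × 413 = 3488.20.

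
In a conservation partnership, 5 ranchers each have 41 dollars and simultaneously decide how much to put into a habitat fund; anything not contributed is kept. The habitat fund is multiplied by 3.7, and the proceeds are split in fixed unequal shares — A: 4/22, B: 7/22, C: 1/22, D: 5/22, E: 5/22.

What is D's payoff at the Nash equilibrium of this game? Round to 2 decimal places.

Player j's private return per contributed unit is 3.7 × (j's share). Contributing is weakly dominant for j when that share is at least 1/3.7 = 0.2703, and contributing 0 is dominant otherwise.
The only share above 0.2703 is B's 7/22, contributing 41; the remaining 4 contribute 0. Total contributed: 41.
D keeps 41 and receives 3.7 × 41 × 5/22 = 34.48 from the habitat fund, for a payoff of 75.48.

75.48 dollars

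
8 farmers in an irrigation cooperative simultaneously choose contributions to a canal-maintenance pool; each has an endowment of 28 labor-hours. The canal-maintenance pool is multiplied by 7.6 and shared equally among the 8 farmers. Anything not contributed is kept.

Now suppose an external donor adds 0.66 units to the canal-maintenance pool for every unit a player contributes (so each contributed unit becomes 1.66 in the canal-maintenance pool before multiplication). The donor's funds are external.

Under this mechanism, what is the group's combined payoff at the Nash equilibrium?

The effective private return per unit is now 7.6 × 1.66 / 8 = 1.5770 > 1, so every player's dominant strategy flips to full contribution.
At the Nash equilibrium everyone contributes 28. Group total payoff = 7.6 × 1.66 × 224 = 2825.98.

2825.98 labor-hours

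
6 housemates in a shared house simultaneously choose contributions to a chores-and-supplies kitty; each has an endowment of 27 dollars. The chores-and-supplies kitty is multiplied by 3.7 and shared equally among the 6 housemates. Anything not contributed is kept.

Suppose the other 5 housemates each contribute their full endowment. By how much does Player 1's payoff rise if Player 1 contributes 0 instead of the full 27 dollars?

Switching from a contribution of 27 to 0 lets Player 1 keep an extra 27 dollars, but lowers the chores-and-supplies kitty by 27, which costs Player 1 their own share of that drop: 3.7/6 × 27 = 16.65.
Net gain = 27 − 16.65 = 10.35. The private return per contributed unit (0.6167) is below 1, so free-riding is indeed the best response regardless of what the others do.

10.35 dollars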